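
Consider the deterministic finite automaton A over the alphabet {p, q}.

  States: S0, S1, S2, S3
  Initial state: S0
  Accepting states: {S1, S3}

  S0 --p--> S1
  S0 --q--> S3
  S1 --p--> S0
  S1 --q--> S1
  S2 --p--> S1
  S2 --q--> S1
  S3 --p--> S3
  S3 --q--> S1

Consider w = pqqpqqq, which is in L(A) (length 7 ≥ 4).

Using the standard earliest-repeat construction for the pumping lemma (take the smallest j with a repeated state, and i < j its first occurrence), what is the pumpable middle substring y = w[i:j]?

q

Run of A on w = p q q p q q q:
  step 0: S0  (start)
  step 1: S1  (read p: S0→S1)
  step 2: S1  (read q: S1→S1)   ← first repeat (S1 seen earlier)
  step 3: S1  (read q: S1→S1)
  step 4: S0  (read p: S1→S0)
  step 5: S3  (read q: S0→S3)
  step 6: S1  (read q: S3→S1)
  step 7: S1  (read q: S1→S1)

So i = 1, j = 2, giving x = w[0:1] = p, y = w[1:2] = q, z = w[2:7] = qpqqq.
Check: |xy| = 2 ≤ 4 and |y| = 1 ≥ 1. Reading y takes A from S1 back to S1, so every xyⁱz is accepted.
Since A has 4 states, any run of length ≥ 4 visits 4+1 states, so by pigeonhole some state repeats within the first 4 steps — that repeat gives the pumpable loop.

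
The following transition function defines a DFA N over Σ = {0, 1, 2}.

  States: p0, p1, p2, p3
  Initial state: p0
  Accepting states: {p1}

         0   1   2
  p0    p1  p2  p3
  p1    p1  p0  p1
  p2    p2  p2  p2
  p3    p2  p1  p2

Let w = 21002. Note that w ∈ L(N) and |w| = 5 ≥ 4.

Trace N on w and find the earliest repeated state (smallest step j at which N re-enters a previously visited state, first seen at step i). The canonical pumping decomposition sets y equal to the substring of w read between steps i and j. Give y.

0

Run of N on w = 2 1 0 0 2:
  step 0: p0  (start)
  step 1: p3  (read 2: p0→p3)
  step 2: p1  (read 1: p3→p1)
  step 3: p1  (read 0: p1→p1)   ← first repeat (p1 seen earlier)
  step 4: p1  (read 0: p1→p1)
  step 5: p1  (read 2: p1→p1)

So i = 2, j = 3, giving x = w[0:2] = 21, y = w[2:3] = 0, z = w[3:5] = 02.
Check: |xy| = 3 ≤ 4 and |y| = 1 ≥ 1. Reading y takes N from p1 back to p1, so every xyⁱz is accepted.
The DFA has 4 states, so the proof of the pumping lemma guarantees a repeated state among the first 4+1 visited; the segment between the two visits is the pumpable y.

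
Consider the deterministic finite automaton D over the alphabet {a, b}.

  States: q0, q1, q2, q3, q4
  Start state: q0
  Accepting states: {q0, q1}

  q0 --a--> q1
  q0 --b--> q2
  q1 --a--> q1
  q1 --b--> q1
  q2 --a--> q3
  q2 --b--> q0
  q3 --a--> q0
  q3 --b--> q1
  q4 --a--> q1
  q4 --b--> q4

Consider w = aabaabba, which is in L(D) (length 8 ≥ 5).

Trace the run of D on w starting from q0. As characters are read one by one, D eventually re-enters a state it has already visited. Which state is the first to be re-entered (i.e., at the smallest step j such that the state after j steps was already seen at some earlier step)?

Run of D on w = a a b a a b b a:
  step 0: q0  (start)
  step 1: q1  (read a: q0→q1)
  step 2: q1  (read a: q1→q1)   ← first repeat (q1 seen earlier)
  step 3: q1  (read b: q1→q1)
  step 4: q1  (read a: q1→q1)
  step 5: q1  (read a: q1→q1)
  step 6: q1  (read b: q1→q1)
  step 7: q1  (read b: q1→q1)
  step 8: q1  (read a: q1→q1)

The earliest repeat is at step j = 2: D is in q1, which it already visited at step i = 1.

q1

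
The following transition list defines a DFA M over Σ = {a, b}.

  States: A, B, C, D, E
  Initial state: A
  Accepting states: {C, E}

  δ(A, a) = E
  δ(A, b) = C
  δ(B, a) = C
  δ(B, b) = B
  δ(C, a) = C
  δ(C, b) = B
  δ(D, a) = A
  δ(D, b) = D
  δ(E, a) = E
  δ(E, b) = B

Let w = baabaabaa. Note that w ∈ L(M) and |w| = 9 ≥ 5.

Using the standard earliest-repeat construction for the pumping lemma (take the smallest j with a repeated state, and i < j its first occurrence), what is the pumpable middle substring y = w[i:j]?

a

Run of M on w = b a a b a a b a a:
  step 0: A  (start)
  step 1: C  (read b: A→C)
  step 2: C  (read a: C→C)   ← first repeat (C seen earlier)
  step 3: C  (read a: C→C)
  step 4: B  (read b: C→B)
  step 5: C  (read a: B→C)
  step 6: C  (read a: C→C)
  step 7: B  (read b: C→B)
  step 8: C  (read a: B→C)
  step 9: C  (read a: C→C)

So i = 1, j = 2, giving x = w[0:1] = b, y = w[1:2] = a, z = w[2:9] = abaabaa.
Check: |xy| = 2 ≤ 5 and |y| = 1 ≥ 1. Reading y takes M from C back to C, so every xyⁱz is accepted.
The DFA has 5 states, so the proof of the pumping lemma guarantees a repeated state among the first 5+1 visited; the segment between the two visits is the pumpable y.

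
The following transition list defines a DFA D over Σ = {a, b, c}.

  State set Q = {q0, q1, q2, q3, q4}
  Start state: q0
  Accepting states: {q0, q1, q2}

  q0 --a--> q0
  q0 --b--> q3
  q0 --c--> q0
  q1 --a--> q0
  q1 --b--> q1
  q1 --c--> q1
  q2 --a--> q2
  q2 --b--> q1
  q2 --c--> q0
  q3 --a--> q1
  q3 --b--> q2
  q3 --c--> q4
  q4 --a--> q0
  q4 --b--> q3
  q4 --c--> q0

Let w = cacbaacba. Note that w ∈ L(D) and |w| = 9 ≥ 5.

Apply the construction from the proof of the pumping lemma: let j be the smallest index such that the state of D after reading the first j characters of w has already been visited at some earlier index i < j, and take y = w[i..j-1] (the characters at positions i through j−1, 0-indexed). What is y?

Run of D on w = c a c b a a c b a:
  step 0: q0  (start)
  step 1: q0  (read c: q0→q0)   ← first repeat (q0 seen earlier)
  step 2: q0  (read a: q0→q0)
  step 3: q0  (read c: q0→q0)
  step 4: q3  (read b: q0→q3)
  step 5: q1  (read a: q3→q1)
  step 6: q0  (read a: q1→q0)
  step 7: q0  (read c: q0→q0)
  step 8: q3  (read b: q0→q3)
  step 9: q1  (read a: q3→q1)

So i = 0, j = 1, giving x = w[0:0] = ε, y = w[0:1] = c, z = w[1:9] = acbaacba.
Check: |xy| = 1 ≤ 5 and |y| = 1 ≥ 1. Reading y takes D from q0 back to q0, so every xyⁱz is accepted.
With |Q| = 5, pigeonhole forces a state repeat no later than step 5; the substring read between the first and second visits to that state can be pumped.

c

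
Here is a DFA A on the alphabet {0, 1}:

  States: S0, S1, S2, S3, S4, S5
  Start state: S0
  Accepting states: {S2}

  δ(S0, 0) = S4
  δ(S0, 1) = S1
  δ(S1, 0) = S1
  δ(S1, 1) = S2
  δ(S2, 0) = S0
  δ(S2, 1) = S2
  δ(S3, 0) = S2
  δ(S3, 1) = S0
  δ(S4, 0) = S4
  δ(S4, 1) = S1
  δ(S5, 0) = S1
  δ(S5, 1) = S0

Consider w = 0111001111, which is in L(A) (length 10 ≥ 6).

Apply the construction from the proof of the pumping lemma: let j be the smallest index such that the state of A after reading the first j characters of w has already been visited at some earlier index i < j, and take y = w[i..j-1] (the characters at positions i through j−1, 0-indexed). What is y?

1

Run of A on w = 0 1 1 1 0 0 1 1 1 1:
  step 0: S0  (start)
  step 1: S4  (read 0: S0→S4)
  step 2: S1  (read 1: S4→S1)
  step 3: S2  (read 1: S1→S2)
  step 4: S2  (read 1: S2→S2)   ← first repeat (S2 seen earlier)
  step 5: S0  (read 0: S2→S0)
  step 6: S4  (read 0: S0→S4)
  step 7: S1  (read 1: S4→S1)
  step 8: S2  (read 1: S1→S2)
  step 9: S2  (read 1: S2→S2)
  step 10: S2  (read 1: S2→S2)

So i = 3, j = 4, giving x = w[0:3] = 011, y = w[3:4] = 1, z = w[4:10] = 001111.
Check: |xy| = 4 ≤ 6 and |y| = 1 ≥ 1. Reading y takes A from S2 back to S2, so every xyⁱz is accepted.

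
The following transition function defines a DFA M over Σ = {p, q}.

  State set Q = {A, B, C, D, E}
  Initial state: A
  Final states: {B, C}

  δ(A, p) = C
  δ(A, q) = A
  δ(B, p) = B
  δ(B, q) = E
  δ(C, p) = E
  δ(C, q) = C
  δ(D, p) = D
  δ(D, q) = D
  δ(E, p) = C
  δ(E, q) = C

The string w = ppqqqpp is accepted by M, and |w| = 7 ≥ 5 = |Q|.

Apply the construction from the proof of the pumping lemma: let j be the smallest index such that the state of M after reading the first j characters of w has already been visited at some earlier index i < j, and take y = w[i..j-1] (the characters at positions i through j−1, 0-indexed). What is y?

Run of M on w = p p q q q p p:
  step 0: A  (start)
  step 1: C  (read p: A→C)
  step 2: E  (read p: C→E)
  step 3: C  (read q: E→C)   ← first repeat (C seen earlier)
  step 4: C  (read q: C→C)
  step 5: C  (read q: C→C)
  step 6: E  (read p: C→E)
  step 7: C  (read p: E→C)

So i = 1, j = 3, giving x = w[0:1] = p, y = w[1:3] = pq, z = w[3:7] = qqpp.
Check: |xy| = 3 ≤ 5 and |y| = 2 ≥ 1. Reading y takes M from C back to C, so every xyⁱz is accepted.

pq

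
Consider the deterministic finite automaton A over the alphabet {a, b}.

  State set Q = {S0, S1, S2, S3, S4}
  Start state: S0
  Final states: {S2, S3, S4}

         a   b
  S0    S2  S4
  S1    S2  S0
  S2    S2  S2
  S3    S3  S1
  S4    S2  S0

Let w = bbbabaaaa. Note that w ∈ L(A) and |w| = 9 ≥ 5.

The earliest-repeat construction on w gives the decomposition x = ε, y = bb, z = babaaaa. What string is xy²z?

bbbbbabaaaa

xy^2z = ε·bb·bb·babaaaa = bbbbbabaaaa.
Reading y = bb takes A from S0 back to S0, so after x·y·y the machine is still in S0, and z then leads to the accepting state S2. Hence bbbbbabaaaa ∈ L(A).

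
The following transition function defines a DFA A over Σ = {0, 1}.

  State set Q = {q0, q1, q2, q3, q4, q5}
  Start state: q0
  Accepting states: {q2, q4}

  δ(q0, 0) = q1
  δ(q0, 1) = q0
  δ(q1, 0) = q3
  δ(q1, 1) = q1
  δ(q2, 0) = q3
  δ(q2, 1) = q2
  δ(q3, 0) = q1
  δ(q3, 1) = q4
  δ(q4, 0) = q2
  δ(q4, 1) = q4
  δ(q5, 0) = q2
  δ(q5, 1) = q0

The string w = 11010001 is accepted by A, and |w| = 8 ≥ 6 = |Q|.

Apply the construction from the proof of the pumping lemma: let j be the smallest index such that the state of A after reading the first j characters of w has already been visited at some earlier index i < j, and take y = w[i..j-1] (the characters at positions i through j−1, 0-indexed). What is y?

1

State sequence: q0 -1-> q0 -1-> q0 -0-> q1 -1-> q1 -0-> q3 -0-> q1 -0-> q3 -1-> q4
First repeat at step 1: q0 was already visited.

So i = 0, j = 1, giving x = w[0:0] = ε, y = w[0:1] = 1, z = w[1:8] = 1010001.
Check: |xy| = 1 ≤ 6 and |y| = 1 ≥ 1. Reading y takes A from q0 back to q0, so every xyⁱz is accepted.
Pumping length from the standard proof: p = 6 (the number of states). The repeated state found above gives |xy| = j ≤ 6 and |y| = j − i ≥ 1.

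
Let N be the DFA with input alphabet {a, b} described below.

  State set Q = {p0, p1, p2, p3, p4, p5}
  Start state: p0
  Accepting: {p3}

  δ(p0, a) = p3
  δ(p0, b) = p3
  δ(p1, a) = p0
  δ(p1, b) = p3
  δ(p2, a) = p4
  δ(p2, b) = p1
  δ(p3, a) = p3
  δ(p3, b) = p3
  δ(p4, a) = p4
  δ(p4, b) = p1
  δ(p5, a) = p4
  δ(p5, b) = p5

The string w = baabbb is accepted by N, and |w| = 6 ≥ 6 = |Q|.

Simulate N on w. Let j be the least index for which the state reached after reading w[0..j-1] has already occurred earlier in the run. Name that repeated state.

p3

State sequence: p0 -b-> p3 -a-> p3 -a-> p3 -b-> p3 -b-> p3 -b-> p3
First repeat at step 2: p3 was already visited.

The earliest repeat is at step j = 2: N is in p3, which it already visited at step i = 1.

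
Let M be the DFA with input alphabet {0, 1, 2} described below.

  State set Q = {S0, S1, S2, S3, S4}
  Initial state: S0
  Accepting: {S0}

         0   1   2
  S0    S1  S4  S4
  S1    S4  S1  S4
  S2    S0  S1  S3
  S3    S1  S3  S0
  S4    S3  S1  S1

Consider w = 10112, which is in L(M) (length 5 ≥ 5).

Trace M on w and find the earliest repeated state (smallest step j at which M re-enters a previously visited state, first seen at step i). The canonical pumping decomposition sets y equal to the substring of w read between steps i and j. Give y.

State sequence: S0 -1-> S4 -0-> S3 -1-> S3 -1-> S3 -2-> S0
First repeat at step 3: S3 was already visited.

So i = 2, j = 3, giving x = w[0:2] = 10, y = w[2:3] = 1, z = w[3:5] = 12.
Check: |xy| = 3 ≤ 5 and |y| = 1 ≥ 1. Reading y takes M from S3 back to S3, so every xyⁱz is accepted.

1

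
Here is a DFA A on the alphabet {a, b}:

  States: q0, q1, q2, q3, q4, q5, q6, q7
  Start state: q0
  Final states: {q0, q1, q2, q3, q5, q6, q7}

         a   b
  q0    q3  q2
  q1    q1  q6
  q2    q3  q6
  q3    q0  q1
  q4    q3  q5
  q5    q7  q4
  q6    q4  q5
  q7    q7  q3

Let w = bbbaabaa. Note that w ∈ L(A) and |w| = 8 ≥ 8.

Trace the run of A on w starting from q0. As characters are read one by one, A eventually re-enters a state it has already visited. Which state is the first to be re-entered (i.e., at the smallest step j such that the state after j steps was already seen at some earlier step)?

Run of A on w = b b b a a b a a:
  step 0: q0  (start)
  step 1: q2  (read b: q0→q2)
  step 2: q6  (read b: q2→q6)
  step 3: q5  (read b: q6→q5)
  step 4: q7  (read a: q5→q7)
  step 5: q7  (read a: q7→q7)   ← first repeat (q7 seen earlier)
  step 6: q3  (read b: q7→q3)
  step 7: q0  (read a: q3→q0)
  step 8: q3  (read a: q0→q3)

The earliest repeat is at step j = 5: A is in q7, which it already visited at step i = 4.
Since A has 8 states, any run of length ≥ 8 visits 8+1 states, so by pigeonhole some state repeats within the first 8 steps — that repeat gives the pumpable loop.

q7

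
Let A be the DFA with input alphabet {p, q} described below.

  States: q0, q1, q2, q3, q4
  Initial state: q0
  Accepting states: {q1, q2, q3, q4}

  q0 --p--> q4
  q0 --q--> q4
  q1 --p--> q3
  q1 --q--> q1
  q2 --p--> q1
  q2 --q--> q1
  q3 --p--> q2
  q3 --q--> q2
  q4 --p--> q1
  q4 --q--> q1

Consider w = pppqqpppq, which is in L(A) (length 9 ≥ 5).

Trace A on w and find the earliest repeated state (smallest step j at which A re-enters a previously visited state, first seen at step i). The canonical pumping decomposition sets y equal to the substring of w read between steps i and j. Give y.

Run of A on w = p p p q q p p p q:
  step 0: q0  (start)
  step 1: q4  (read p: q0→q4)
  step 2: q1  (read p: q4→q1)
  step 3: q3  (read p: q1→q3)
  step 4: q2  (read q: q3→q2)
  step 5: q1  (read q: q2→q1)   ← first repeat (q1 seen earlier)
  step 6: q3  (read p: q1→q3)
  step 7: q2  (read p: q3→q2)
  step 8: q1  (read p: q2→q1)
  step 9: q1  (read q: q1→q1)

So i = 2, j = 5, giving x = w[0:2] = pp, y = w[2:5] = pqq, z = w[5:9] = pppq.
Check: |xy| = 5 ≤ 5 and |y| = 3 ≥ 1. Reading y takes A from q1 back to q1, so every xyⁱz is accepted.
With |Q| = 5, pigeonhole forces a state repeat no later than step 5; the substring read between the first and second visits to that state can be pumped.

pqq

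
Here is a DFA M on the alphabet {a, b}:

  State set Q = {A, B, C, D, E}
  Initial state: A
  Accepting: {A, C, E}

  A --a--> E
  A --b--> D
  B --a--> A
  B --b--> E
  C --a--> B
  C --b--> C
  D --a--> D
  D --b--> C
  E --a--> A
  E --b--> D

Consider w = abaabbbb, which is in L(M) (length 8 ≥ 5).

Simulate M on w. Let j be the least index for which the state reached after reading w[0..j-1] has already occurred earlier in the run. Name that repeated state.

State sequence: A -a-> E -b-> D -a-> D -a-> D -b-> C -b-> C -b-> C -b-> C
First repeat at step 3: D was already visited.

The earliest repeat is at step j = 3: M is in D, which it already visited at step i = 2.
Pumping length from the standard proof: p = 5 (the number of states). The repeated state found above gives |xy| = j ≤ 5 and |y| = j − i ≥ 1.

D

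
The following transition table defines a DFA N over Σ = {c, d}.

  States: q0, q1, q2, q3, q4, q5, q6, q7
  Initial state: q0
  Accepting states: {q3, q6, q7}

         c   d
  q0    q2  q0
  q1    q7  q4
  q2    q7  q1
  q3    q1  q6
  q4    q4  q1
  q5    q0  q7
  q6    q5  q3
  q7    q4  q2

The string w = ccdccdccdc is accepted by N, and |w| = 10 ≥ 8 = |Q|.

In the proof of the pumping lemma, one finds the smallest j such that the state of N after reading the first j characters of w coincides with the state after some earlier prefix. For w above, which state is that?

q2

Run of N on w = c c d c c d c c d c:
  step 0: q0  (start)
  step 1: q2  (read c: q0→q2)
  step 2: q7  (read c: q2→q7)
  step 3: q2  (read d: q7→q2)   ← first repeat (q2 seen earlier)
  step 4: q7  (read c: q2→q7)
  step 5: q4  (read c: q7→q4)
  step 6: q1  (read d: q4→q1)
  step 7: q7  (read c: q1→q7)
  step 8: q4  (read c: q7→q4)
  step 9: q1  (read d: q4→q1)
  step 10: q7  (read c: q1→q7)

The earliest repeat is at step j = 3: N is in q2, which it already visited at step i = 1.
Pumping length from the standard proof: p = 8 (the number of states). The repeated state found above gives |xy| = j ≤ 8 and |y| = j − i ≥ 1.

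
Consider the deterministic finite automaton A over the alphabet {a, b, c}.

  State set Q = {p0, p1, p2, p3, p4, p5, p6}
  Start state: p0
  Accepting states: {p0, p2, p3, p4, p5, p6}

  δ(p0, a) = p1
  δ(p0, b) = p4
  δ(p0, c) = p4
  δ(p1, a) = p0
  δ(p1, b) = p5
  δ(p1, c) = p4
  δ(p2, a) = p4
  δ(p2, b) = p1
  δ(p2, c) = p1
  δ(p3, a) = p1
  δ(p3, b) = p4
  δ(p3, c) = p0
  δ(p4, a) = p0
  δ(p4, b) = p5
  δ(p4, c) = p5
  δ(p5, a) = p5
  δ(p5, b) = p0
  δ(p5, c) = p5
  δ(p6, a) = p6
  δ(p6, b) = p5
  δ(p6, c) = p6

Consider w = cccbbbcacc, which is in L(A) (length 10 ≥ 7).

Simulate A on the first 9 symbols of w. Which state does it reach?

Run of A on the first 9 characters of w = c c c b b b c a c:
  step 0: p0  (start)
  step 1: p4  (read c: p0→p4)
  step 2: p5  (read c: p4→p5)
  step 3: p5  (read c: p5→p5)
  step 4: p0  (read b: p5→p0)
  step 5: p4  (read b: p0→p4)
  step 6: p5  (read b: p4→p5)
  step 7: p5  (read c: p5→p5)
  step 8: p5  (read a: p5→p5)
  step 9: p5  (read c: p5→p5)

After reading 9 characters, A is in state p5.
(This kind of state-tracing is the core of the pumping-lemma construction: with 7 states, pigeonhole forces a repeat within the first 7 steps.)

p5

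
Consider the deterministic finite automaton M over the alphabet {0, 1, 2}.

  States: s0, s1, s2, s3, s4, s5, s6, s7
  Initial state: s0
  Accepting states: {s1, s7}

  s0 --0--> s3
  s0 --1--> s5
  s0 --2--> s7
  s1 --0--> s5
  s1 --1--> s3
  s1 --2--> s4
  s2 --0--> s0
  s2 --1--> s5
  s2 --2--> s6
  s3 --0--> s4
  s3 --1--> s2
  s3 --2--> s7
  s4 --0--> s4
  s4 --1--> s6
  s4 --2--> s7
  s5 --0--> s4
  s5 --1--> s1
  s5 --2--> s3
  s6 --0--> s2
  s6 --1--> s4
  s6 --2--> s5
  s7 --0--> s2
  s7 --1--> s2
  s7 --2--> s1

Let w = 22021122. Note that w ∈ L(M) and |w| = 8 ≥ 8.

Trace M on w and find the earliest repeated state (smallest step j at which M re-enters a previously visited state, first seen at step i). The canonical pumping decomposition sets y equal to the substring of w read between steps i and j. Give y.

Run of M on w = 2 2 0 2 1 1 2 2:
  step 0: s0  (start)
  step 1: s7  (read 2: s0→s7)
  step 2: s1  (read 2: s7→s1)
  step 3: s5  (read 0: s1→s5)
  step 4: s3  (read 2: s5→s3)
  step 5: s2  (read 1: s3→s2)
  step 6: s5  (read 1: s2→s5)   ← first repeat (s5 seen earlier)
  step 7: s3  (read 2: s5→s3)
  step 8: s7  (read 2: s3→s7)

So i = 3, j = 6, giving x = w[0:3] = 220, y = w[3:6] = 211, z = w[6:8] = 22.
Check: |xy| = 6 ≤ 8 and |y| = 3 ≥ 1. Reading y takes M from s5 back to s5, so every xyⁱz is accepted.

211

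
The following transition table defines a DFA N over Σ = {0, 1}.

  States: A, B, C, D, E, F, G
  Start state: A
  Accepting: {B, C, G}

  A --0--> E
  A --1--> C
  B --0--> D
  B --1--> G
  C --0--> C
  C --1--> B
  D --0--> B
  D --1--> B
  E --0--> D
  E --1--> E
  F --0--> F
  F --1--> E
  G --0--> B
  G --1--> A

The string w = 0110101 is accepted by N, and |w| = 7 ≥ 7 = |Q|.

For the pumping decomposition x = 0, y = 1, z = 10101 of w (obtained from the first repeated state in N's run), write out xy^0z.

010101

xy⁰z = xz = 0·10101 = 010101.
Reading y = 1 takes N from E back to E, so after x the machine is still in E, and z then leads to the accepting state B. Hence 010101 ∈ L(N).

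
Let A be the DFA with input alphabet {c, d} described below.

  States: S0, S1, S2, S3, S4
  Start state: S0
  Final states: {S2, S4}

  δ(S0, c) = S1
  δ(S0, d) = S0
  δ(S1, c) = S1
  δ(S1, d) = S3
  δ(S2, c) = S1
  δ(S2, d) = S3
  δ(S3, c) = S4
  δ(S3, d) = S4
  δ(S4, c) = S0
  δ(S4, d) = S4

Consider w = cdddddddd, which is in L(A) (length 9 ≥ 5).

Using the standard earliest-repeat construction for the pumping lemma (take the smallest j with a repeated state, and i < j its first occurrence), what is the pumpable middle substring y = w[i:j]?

d

State sequence: S0 -c-> S1 -d-> S3 -d-> S4 -d-> S4 -d-> S4 -d-> S4 -d-> S4 -d-> S4 -d-> S4
First repeat at step 4: S4 was already visited.

So i = 3, j = 4, giving x = w[0:3] = cdd, y = w[3:4] = d, z = w[4:9] = ddddd.
Check: |xy| = 4 ≤ 5 and |y| = 1 ≥ 1. Reading y takes A from S4 back to S4, so every xyⁱz is accepted.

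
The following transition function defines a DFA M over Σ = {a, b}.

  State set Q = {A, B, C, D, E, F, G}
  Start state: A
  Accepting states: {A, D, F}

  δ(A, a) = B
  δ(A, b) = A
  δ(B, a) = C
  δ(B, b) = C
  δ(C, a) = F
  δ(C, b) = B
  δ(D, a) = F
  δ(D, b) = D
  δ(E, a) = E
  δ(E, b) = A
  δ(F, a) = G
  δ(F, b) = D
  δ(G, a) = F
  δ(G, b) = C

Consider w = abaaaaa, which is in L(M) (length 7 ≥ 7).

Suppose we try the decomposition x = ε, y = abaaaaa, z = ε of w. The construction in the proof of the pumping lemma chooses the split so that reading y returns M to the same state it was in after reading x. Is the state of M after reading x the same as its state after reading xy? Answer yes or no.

no

State sequence: A -a-> B -b-> C -a-> F -a-> G -a-> F -a-> G -a-> F

After x (step 0): A. After xy (step 7): F.
They differ (A ≠ F), so y is not a cycle from the state after x; this split is not the one the pumping-lemma construction produces, and pumping y need not keep the string in L(M).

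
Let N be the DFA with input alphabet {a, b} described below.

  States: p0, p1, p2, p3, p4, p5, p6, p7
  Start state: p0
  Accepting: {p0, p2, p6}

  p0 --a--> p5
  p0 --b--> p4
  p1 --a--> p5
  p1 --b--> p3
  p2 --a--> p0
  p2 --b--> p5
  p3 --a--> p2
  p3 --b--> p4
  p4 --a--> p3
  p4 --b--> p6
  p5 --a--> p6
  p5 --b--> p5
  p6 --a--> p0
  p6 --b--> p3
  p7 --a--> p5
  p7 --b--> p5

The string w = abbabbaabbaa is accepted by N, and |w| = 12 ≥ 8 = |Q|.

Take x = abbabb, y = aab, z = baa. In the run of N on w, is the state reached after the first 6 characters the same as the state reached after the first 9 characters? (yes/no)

no

Run of N on the first 9 characters of w = a b b a b b a a b:
  step 0: p0  (start)
  step 1: p5  (read a: p0→p5)
  step 2: p5  (read b: p5→p5)
  step 3: p5  (read b: p5→p5)
  step 4: p6  (read a: p5→p6)
  step 5: p3  (read b: p6→p3)
  step 6: p4  (read b: p3→p4)
  step 7: p3  (read a: p4→p3)
  step 8: p2  (read a: p3→p2)
  step 9: p5  (read b: p2→p5)

After x (step 6): p4. After xy (step 9): p5.
They differ (p4 ≠ p5), so y is not a cycle from the state after x; this split is not the one the pumping-lemma construction produces, and pumping y need not keep the string in L(N).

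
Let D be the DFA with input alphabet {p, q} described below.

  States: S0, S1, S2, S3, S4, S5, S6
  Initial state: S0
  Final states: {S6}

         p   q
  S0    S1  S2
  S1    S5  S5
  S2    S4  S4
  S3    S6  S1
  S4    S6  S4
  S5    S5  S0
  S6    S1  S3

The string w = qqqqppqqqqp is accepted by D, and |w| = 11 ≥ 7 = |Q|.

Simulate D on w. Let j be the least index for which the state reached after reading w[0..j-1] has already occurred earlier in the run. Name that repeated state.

Run of D on w = q q q q p p q q q q p:
  step 0: S0  (start)
  step 1: S2  (read q: S0→S2)
  step 2: S4  (read q: S2→S4)
  step 3: S4  (read q: S4→S4)   ← first repeat (S4 seen earlier)
  step 4: S4  (read q: S4→S4)
  step 5: S6  (read p: S4→S6)
  step 6: S1  (read p: S6→S1)
  step 7: S5  (read q: S1→S5)
  step 8: S0  (read q: S5→S0)
  step 9: S2  (read q: S0→S2)
  step 10: S4  (read q: S2→S4)
  step 11: S6  (read p: S4→S6)

The earliest repeat is at step j = 3: D is in S4, which it already visited at step i = 2.

S4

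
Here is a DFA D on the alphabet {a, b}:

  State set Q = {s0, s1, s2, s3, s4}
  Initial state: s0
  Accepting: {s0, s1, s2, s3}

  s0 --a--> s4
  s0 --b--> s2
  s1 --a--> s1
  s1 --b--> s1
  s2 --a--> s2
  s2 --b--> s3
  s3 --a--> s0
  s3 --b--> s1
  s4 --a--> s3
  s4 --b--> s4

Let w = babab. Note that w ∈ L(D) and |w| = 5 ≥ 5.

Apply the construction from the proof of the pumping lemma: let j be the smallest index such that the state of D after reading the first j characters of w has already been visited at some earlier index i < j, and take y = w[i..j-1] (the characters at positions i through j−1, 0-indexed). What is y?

State sequence: s0 -b-> s2 -a-> s2 -b-> s3 -a-> s0 -b-> s2
First repeat at step 2: s2 was already visited.

So i = 1, j = 2, giving x = w[0:1] = b, y = w[1:2] = a, z = w[2:5] = bab.
Check: |xy| = 2 ≤ 5 and |y| = 1 ≥ 1. Reading y takes D from s2 back to s2, so every xyⁱz is accepted.

a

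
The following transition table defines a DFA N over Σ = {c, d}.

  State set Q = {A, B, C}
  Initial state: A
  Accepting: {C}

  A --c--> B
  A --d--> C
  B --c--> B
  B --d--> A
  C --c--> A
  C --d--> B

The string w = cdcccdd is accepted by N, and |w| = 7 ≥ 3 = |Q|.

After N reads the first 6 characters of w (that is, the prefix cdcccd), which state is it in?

Run of N on the first 6 characters of w = c d c c c d:
  step 0: A  (start)
  step 1: B  (read c: A→B)
  step 2: A  (read d: B→A)
  step 3: B  (read c: A→B)
  step 4: B  (read c: B→B)
  step 5: B  (read c: B→B)
  step 6: A  (read d: B→A)

After reading 6 characters, N is in state A.

A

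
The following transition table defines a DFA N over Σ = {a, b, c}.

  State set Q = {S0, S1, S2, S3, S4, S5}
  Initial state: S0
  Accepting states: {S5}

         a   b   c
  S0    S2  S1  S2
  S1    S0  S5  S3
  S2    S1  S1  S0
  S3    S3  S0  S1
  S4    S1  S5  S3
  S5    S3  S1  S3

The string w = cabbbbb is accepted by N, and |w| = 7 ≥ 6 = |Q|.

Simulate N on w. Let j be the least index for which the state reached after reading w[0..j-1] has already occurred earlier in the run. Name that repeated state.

S1

Run of N on w = c a b b b b b:
  step 0: S0  (start)
  step 1: S2  (read c: S0→S2)
  step 2: S1  (read a: S2→S1)
  step 3: S5  (read b: S1→S5)
  step 4: S1  (read b: S5→S1)   ← first repeat (S1 seen earlier)
  step 5: S5  (read b: S1→S5)
  step 6: S1  (read b: S5→S1)
  step 7: S5  (read b: S1→S5)

The earliest repeat is at step j = 4: N is in S1, which it already visited at step i = 2.
Since N has 6 states, any run of length ≥ 6 visits 6+1 states, so by pigeonhole some state repeats within the first 6 steps — that repeat gives the pumpable loop.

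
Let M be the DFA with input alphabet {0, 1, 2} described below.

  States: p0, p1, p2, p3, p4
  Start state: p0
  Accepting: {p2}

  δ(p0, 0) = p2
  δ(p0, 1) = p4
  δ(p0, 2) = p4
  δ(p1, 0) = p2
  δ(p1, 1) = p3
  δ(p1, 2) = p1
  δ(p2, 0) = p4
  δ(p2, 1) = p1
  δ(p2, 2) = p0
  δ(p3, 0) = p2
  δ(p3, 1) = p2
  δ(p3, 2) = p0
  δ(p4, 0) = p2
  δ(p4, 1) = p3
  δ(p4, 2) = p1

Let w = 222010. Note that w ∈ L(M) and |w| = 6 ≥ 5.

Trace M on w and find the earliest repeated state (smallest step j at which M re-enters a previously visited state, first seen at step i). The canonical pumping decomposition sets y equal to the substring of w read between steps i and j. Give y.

2

State sequence: p0 -2-> p4 -2-> p1 -2-> p1 -0-> p2 -1-> p1 -0-> p2
First repeat at step 3: p1 was already visited.

So i = 2, j = 3, giving x = w[0:2] = 22, y = w[2:3] = 2, z = w[3:6] = 010.
Check: |xy| = 3 ≤ 5 and |y| = 1 ≥ 1. Reading y takes M from p1 back to p1, so every xyⁱz is accepted.
Pumping length from the standard proof: p = 5 (the number of states). The repeated state found above gives |xy| = j ≤ 5 and |y| = j − i ≥ 1.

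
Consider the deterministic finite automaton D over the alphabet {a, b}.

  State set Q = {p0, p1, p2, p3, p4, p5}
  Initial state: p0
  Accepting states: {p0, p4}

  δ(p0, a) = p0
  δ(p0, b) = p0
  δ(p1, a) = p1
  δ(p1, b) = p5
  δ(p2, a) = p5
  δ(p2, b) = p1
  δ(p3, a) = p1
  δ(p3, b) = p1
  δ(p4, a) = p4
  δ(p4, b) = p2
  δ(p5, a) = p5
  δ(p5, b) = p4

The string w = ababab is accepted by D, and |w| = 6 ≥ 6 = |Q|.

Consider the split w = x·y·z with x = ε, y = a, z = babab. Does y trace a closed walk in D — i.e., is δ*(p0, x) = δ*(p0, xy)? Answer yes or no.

yes

Run of D on the first 1 characters of w = a:
  step 0: p0  (start)
  step 1: p0  (read a: p0→p0)

After x (step 0): p0. After xy (step 1): p0.
They match, so y = a drives D around a cycle from p0 back to itself; pumping y any number of times keeps D in p0 before reading z, and xyⁱz ∈ L(D) for every i ≥ 0.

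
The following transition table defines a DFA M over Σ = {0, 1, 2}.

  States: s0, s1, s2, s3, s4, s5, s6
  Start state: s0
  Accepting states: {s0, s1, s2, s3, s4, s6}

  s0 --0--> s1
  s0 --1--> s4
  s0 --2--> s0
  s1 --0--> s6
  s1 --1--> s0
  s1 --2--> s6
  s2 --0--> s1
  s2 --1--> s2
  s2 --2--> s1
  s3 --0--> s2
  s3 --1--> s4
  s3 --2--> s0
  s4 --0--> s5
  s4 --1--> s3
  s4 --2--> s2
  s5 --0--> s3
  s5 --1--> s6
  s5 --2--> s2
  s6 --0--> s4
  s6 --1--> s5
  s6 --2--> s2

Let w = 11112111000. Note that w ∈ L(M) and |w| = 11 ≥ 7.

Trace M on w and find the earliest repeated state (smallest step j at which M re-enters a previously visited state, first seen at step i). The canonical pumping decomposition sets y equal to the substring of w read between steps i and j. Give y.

11

State sequence: s0 -1-> s4 -1-> s3 -1-> s4 -1-> s3 -2-> s0 -1-> s4 -1-> s3 -1-> s4 -0-> s5 -0-> s3 -0-> s2
First repeat at step 3: s4 was already visited.

So i = 1, j = 3, giving x = w[0:1] = 1, y = w[1:3] = 11, z = w[3:11] = 12111000.
Check: |xy| = 3 ≤ 7 and |y| = 2 ≥ 1. Reading y takes M from s4 back to s4, so every xyⁱz is accepted.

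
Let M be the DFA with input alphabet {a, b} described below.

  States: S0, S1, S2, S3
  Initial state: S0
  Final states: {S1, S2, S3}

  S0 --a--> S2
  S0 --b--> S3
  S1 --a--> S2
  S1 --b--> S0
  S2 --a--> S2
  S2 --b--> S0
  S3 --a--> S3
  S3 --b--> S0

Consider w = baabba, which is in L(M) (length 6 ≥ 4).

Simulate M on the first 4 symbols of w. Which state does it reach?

Run of M on the first 4 characters of w = b a a b:
  step 0: S0  (start)
  step 1: S3  (read b: S0→S3)
  step 2: S3  (read a: S3→S3)
  step 3: S3  (read a: S3→S3)
  step 4: S0  (read b: S3→S0)

After reading 4 characters, M is in state S0.

S0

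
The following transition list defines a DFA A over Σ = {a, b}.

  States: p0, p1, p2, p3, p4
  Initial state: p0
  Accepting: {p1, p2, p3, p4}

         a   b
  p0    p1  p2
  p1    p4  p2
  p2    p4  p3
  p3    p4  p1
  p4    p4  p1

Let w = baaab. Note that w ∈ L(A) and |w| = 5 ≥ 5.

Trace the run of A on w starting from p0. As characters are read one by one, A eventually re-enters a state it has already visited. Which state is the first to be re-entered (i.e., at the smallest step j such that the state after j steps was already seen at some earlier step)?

p4

Run of A on w = b a a a b:
  step 0: p0  (start)
  step 1: p2  (read b: p0→p2)
  step 2: p4  (read a: p2→p4)
  step 3: p4  (read a: p4→p4)   ← first repeat (p4 seen earlier)
  step 4: p4  (read a: p4→p4)
  step 5: p1  (read b: p4→p1)

The earliest repeat is at step j = 3: A is in p4, which it already visited at step i = 2.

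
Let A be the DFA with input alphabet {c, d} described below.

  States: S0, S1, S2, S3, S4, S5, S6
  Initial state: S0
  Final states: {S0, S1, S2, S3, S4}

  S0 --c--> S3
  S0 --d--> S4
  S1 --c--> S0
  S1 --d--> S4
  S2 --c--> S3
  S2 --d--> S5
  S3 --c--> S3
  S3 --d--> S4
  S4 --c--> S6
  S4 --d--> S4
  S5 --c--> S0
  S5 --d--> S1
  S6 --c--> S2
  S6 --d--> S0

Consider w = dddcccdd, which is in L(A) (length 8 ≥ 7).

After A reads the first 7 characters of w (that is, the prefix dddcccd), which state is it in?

S4

Run of A on the first 7 characters of w = d d d c c c d:
  step 0: S0  (start)
  step 1: S4  (read d: S0→S4)
  step 2: S4  (read d: S4→S4)
  step 3: S4  (read d: S4→S4)
  step 4: S6  (read c: S4→S6)
  step 5: S2  (read c: S6→S2)
  step 6: S3  (read c: S2→S3)
  step 7: S4  (read d: S3→S4)

After reading 7 characters, A is in state S4.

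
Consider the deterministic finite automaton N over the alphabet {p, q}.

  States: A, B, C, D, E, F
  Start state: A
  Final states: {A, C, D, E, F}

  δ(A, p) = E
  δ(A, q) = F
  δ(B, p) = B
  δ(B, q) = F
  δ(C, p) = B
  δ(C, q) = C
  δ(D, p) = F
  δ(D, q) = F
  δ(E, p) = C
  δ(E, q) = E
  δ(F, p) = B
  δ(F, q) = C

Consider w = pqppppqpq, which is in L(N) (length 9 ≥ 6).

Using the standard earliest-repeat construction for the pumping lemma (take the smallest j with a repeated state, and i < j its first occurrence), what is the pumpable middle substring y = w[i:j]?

q

Run of N on w = p q p p p p q p q:
  step 0: A  (start)
  step 1: E  (read p: A→E)
  step 2: E  (read q: E→E)   ← first repeat (E seen earlier)
  step 3: C  (read p: E→C)
  step 4: B  (read p: C→B)
  step 5: B  (read p: B→B)
  step 6: B  (read p: B→B)
  step 7: F  (read q: B→F)
  step 8: B  (read p: F→B)
  step 9: F  (read q: B→F)

So i = 1, j = 2, giving x = w[0:1] = p, y = w[1:2] = q, z = w[2:9] = ppppqpq.
Check: |xy| = 2 ≤ 6 and |y| = 1 ≥ 1. Reading y takes N from E back to E, so every xyⁱz is accepted.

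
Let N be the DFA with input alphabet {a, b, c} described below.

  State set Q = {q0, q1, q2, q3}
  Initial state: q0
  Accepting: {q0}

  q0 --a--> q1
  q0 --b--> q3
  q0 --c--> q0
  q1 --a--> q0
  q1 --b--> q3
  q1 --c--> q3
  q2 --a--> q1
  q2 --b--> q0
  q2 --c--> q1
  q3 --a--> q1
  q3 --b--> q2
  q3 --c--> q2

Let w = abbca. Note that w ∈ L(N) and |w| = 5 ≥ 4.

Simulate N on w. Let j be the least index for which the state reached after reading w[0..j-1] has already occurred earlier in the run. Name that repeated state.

State sequence: q0 -a-> q1 -b-> q3 -b-> q2 -c-> q1 -a-> q0
First repeat at step 4: q1 was already visited.

The earliest repeat is at step j = 4: N is in q1, which it already visited at step i = 1.
Since N has 4 states, any run of length ≥ 4 visits 4+1 states, so by pigeonhole some state repeats within the first 4 steps — that repeat gives the pumpable loop.

q1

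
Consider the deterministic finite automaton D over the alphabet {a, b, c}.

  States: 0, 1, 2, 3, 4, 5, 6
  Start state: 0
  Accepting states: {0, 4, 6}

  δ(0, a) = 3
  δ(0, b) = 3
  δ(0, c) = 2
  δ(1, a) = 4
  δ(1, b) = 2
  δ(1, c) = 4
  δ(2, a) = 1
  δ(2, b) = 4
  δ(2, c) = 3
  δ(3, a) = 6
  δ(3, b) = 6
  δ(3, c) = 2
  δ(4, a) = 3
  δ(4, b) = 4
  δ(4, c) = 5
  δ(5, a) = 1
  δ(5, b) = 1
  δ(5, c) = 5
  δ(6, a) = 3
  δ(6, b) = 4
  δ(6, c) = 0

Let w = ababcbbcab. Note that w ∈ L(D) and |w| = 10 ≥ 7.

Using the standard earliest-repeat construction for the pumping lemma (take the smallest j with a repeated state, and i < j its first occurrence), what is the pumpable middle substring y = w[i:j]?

ba

State sequence: 0 -a-> 3 -b-> 6 -a-> 3 -b-> 6 -c-> 0 -b-> 3 -b-> 6 -c-> 0 -a-> 3 -b-> 6
First repeat at step 3: 3 was already visited.

So i = 1, j = 3, giving x = w[0:1] = a, y = w[1:3] = ba, z = w[3:10] = bcbbcab.
Check: |xy| = 3 ≤ 7 and |y| = 2 ≥ 1. Reading y takes D from 3 back to 3, so every xyⁱz is accepted.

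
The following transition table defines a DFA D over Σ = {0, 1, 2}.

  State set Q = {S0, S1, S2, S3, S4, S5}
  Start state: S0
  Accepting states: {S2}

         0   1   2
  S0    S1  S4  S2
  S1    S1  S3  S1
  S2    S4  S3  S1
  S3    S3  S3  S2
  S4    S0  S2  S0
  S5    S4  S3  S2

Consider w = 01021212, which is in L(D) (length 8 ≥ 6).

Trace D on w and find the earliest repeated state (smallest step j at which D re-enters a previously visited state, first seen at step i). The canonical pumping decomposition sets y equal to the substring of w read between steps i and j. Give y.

State sequence: S0 -0-> S1 -1-> S3 -0-> S3 -2-> S2 -1-> S3 -2-> S2 -1-> S3 -2-> S2
First repeat at step 3: S3 was already visited.

So i = 2, j = 3, giving x = w[0:2] = 01, y = w[2:3] = 0, z = w[3:8] = 21212.
Check: |xy| = 3 ≤ 6 and |y| = 1 ≥ 1. Reading y takes D from S3 back to S3, so every xyⁱz is accepted.

0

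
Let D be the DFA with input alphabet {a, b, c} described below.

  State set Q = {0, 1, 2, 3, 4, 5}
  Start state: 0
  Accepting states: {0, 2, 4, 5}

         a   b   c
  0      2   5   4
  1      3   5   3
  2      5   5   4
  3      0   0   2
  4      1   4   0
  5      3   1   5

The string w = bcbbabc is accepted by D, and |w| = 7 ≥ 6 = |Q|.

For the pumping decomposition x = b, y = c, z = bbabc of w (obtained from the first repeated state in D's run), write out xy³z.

bcccbbabc

xy^3z = b·c·c·c·bbabc = bcccbbabc.
Reading y = c takes D from 5 back to 5, so after x·y·y·y the machine is still in 5, and z then leads to the accepting state 4. Hence bcccbbabc ∈ L(D).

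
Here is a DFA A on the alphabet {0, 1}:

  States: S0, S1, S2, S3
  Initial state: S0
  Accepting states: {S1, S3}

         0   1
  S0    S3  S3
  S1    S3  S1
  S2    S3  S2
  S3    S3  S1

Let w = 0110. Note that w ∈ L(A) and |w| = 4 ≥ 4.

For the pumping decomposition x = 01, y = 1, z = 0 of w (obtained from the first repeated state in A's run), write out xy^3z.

xy^3z = 01·1·1·1·0 = 011110.
Reading y = 1 takes A from S1 back to S1, so after x·y·y·y the machine is still in S1, and z then leads to the accepting state S3. Hence 011110 ∈ L(A).

011110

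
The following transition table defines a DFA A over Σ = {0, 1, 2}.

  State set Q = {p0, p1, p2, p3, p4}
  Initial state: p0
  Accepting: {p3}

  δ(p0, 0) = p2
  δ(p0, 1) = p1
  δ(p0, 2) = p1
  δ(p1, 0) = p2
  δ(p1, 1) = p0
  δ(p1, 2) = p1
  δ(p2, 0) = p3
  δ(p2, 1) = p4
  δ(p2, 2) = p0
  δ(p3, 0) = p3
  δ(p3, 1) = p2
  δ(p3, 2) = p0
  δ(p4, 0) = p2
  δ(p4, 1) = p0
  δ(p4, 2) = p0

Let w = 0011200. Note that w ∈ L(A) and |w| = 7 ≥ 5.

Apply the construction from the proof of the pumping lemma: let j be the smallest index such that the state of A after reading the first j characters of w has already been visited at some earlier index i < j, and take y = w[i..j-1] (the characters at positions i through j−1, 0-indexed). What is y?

Run of A on w = 0 0 1 1 2 0 0:
  step 0: p0  (start)
  step 1: p2  (read 0: p0→p2)
  step 2: p3  (read 0: p2→p3)
  step 3: p2  (read 1: p3→p2)   ← first repeat (p2 seen earlier)
  step 4: p4  (read 1: p2→p4)
  step 5: p0  (read 2: p4→p0)
  step 6: p2  (read 0: p0→p2)
  step 7: p3  (read 0: p2→p3)

So i = 1, j = 3, giving x = w[0:1] = 0, y = w[1:3] = 01, z = w[3:7] = 1200.
Check: |xy| = 3 ≤ 5 and |y| = 2 ≥ 1. Reading y takes A from p2 back to p2, so every xyⁱz is accepted.
Since A has 5 states, any run of length ≥ 5 visits 5+1 states, so by pigeonhole some state repeats within the first 5 steps — that repeat gives the pumpable loop.

01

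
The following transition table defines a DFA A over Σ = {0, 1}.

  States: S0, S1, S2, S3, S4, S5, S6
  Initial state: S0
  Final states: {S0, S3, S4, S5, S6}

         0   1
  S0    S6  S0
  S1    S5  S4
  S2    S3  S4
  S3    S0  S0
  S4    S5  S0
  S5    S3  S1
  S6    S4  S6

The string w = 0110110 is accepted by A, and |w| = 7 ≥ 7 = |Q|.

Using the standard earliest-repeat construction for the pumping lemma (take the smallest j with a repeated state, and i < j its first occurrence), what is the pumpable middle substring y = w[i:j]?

1

Run of A on w = 0 1 1 0 1 1 0:
  step 0: S0  (start)
  step 1: S6  (read 0: S0→S6)
  step 2: S6  (read 1: S6→S6)   ← first repeat (S6 seen earlier)
  step 3: S6  (read 1: S6→S6)
  step 4: S4  (read 0: S6→S4)
  step 5: S0  (read 1: S4→S0)
  step 6: S0  (read 1: S0→S0)
  step 7: S6  (read 0: S0→S6)

So i = 1, j = 2, giving x = w[0:1] = 0, y = w[1:2] = 1, z = w[2:7] = 10110.
Check: |xy| = 2 ≤ 7 and |y| = 1 ≥ 1. Reading y takes A from S6 back to S6, so every xyⁱz is accepted.
Since A has 7 states, any run of length ≥ 7 visits 7+1 states, so by pigeonhole some state repeats within the first 7 steps — that repeat gives the pumpable loop.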